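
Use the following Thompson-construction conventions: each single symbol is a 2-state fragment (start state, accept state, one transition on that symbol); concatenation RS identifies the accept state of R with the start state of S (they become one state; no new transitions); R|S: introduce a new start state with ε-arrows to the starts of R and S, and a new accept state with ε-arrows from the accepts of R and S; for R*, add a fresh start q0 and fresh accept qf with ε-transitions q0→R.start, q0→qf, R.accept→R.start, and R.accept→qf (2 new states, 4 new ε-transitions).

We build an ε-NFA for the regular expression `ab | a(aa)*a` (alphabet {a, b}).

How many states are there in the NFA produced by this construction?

12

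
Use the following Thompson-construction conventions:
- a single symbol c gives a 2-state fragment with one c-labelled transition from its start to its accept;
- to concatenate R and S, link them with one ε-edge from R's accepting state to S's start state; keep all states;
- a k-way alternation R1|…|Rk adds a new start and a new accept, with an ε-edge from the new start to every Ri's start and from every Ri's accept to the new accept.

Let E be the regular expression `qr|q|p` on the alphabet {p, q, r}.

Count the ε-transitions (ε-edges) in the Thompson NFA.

Building bottom-up:
Each of the 4 symbol leaves contributes 0 ε-transitions.
  qr : 1 ε-transition
  qr|q|p : 7 ε-transitions

7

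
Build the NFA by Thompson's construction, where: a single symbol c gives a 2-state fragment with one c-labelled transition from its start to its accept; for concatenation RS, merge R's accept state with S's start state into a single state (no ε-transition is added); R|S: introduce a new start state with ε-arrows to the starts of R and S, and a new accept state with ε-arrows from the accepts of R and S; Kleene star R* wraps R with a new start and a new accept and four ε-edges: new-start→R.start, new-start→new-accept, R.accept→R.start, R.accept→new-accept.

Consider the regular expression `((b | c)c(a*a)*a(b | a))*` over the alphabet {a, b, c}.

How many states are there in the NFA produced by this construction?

21

By structural recursion:
Each of the 8 symbol leaves contributes a 2-state fragment.
  b | c = 6 states
  a* = 4 states
  a*a = 5 states
  (a*a)* = 7 states
  b | a = 6 states
  (b | c)c(a*a)*a(b | a) = 19 states
  ((b | c)c(a*a)*a(b | a))* = 21 states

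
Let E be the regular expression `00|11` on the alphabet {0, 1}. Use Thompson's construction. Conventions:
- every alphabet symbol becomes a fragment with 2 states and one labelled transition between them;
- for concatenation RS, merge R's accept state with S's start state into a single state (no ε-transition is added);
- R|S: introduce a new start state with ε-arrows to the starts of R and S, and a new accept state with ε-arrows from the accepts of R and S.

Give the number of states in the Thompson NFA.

8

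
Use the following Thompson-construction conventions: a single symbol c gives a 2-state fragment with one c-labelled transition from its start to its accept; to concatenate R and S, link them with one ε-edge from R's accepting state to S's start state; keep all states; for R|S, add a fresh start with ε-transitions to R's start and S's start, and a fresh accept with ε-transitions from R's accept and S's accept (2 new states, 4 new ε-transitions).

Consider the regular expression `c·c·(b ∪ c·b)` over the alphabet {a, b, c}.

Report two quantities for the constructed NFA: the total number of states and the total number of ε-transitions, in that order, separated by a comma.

12, 7

Building bottom-up:
Each of the 5 symbol leaves contributes 2 states and 0 ε-transitions.
  c·b : 4 states, 1 ε-transition
  b ∪ c·b : 8 states, 5 ε-transitions
  c·c·(b ∪ c·b) : 12 states, 7 ε-transitions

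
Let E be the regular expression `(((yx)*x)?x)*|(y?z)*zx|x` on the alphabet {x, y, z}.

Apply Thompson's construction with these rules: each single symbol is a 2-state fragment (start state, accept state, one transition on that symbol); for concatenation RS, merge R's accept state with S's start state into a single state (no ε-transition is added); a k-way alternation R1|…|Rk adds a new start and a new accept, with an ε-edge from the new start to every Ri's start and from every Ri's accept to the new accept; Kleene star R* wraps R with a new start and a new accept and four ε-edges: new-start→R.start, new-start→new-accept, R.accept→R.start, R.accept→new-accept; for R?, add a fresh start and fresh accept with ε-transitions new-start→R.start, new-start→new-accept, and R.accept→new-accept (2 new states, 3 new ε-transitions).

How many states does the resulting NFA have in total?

24

Building bottom-up:
Each of the 9 symbol leaves contributes a 2-state fragment.
  yx — 3 states
  (yx)* — 5 states
  (yx)*x — 6 states
  ((yx)*x)? — 8 states
  ((yx)*x)?x — 9 states
  (((yx)*x)?x)* — 11 states
  y? — 4 states
  y?z — 5 states
  (y?z)* — 7 states
  (y?z)*zx — 9 states
  (((yx)*x)?x)*|(y?z)*zx|x — 24 states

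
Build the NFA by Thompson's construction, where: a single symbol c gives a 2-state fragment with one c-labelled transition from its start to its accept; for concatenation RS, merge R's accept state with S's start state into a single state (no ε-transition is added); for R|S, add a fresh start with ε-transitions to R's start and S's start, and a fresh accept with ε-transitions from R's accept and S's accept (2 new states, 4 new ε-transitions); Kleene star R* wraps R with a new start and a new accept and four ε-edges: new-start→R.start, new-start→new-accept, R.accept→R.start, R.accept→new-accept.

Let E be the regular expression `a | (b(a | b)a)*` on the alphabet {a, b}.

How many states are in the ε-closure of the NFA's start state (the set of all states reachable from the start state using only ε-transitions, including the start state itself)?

Compute the ε-closure size of each fragment's start state recursively; a symbol fragment's start has no outgoing ε-edge, so its closure is just itself (size 1).
  a | b — new start ε-reaches every alternative's start; none of them accept ε, so the new accept is not reached: C = 1 + 1 + 1 = 3
  b(a | b)a — same as the first factor's closure: C = 1
  (b(a | b)a)* — new start has ε-edges to the inner start and to the new accept, so C = 2 + 1 = 3
  a | (b(a | b)a)* — C = 1 (new start) + (1 + 3) + 1 (new accept, since some branch ε-reaches its own accept) = 6

6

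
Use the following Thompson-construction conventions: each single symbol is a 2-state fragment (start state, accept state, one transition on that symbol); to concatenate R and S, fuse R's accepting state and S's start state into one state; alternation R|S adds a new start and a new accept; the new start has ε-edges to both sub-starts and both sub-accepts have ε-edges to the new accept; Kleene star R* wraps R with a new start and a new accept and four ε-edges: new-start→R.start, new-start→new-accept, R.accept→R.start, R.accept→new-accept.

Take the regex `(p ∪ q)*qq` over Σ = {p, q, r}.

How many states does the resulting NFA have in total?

10

Recursing over subexpressions:
Each of the 4 symbol leaves contributes a 2-state fragment.
  p ∪ q = 6 states
  (p ∪ q)* = 8 states
  (p ∪ q)*qq = 10 states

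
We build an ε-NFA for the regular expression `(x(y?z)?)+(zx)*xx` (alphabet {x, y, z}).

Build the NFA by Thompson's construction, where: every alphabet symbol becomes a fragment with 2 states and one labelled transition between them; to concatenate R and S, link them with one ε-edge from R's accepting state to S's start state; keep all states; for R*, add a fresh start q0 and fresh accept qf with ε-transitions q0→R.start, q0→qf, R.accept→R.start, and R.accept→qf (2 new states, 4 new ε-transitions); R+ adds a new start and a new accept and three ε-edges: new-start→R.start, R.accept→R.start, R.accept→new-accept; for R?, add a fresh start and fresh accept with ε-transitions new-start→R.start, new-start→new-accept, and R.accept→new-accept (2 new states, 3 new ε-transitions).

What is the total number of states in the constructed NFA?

Building bottom-up:
Each of the 7 symbol leaves contributes a 2-state fragment.
  y? : 4 states
  y?z : 6 states
  (y?z)? : 8 states
  x(y?z)? : 10 states
  (x(y?z)?)+ : 12 states
  zx : 4 states
  (zx)* : 6 states
  (x(y?z)?)+(zx)*xx : 22 states

22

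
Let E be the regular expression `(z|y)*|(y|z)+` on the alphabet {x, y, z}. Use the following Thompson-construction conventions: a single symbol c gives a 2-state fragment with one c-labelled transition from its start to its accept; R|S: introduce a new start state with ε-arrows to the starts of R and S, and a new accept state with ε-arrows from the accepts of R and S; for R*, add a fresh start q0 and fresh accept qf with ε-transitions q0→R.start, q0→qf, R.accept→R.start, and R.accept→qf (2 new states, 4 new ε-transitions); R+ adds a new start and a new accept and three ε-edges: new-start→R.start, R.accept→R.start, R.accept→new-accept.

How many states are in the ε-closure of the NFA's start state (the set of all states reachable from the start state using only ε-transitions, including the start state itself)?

11

Let C(F) = |ε-closure(F.start)| within fragment F, and note whether F accepts ε. Symbol fragments have C = 1 and do not accept ε. Then:
  z|y → new start ε-reaches every alternative's start; none of them accept ε, so the new accept is not reached: |ε-closure| = 1 + 1 + 1 = 3
  (z|y)* → the star's fresh start ε-reaches both the body's start and the fresh accept: |ε-closure| = 2 + 3 = 5
  y|z → new start ε-reaches every alternative's start; none of them accept ε, so the new accept is not reached: |ε-closure| = 1 + 1 + 1 = 3
  (y|z)+ → |ε-closure| = 1 + 3 = 4 (the body doesn't accept ε, so the new accept is not reached)
  (z|y)*|(y|z)+ → new start ε-reaches every alternative's start; at least one alternative accepts ε, so the union's new accept is reached too: |ε-closure| = 1 + 5 + 4 + 1 = 11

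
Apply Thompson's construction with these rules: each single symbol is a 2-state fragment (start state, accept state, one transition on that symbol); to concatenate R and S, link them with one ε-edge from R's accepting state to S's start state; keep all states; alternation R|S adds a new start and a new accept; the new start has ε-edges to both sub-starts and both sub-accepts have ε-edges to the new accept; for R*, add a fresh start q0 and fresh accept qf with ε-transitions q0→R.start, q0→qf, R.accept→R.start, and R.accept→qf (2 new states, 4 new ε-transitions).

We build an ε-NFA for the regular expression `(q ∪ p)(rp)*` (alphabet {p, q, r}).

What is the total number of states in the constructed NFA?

Recursing over subexpressions:
Each of the 4 symbol leaves contributes a 2-state fragment.
  q ∪ p → 6 states
  rp → 4 states
  (rp)* → 6 states
  (q ∪ p)(rp)* → 12 states

12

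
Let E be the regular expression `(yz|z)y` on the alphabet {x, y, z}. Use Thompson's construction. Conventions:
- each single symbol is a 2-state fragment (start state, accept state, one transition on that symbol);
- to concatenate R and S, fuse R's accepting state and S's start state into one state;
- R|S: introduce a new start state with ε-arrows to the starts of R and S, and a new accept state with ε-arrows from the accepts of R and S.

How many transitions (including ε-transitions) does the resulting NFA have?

8

Per subexpression:
Each of the 4 symbol leaves contributes 1 transition (1 symbol, 0 ε).
  yz → 2 transitions (2 symbol, 0 ε)
  yz|z → 7 transitions (3 symbol, 4 ε)
  (yz|z)y → 8 transitions (4 symbol, 4 ε)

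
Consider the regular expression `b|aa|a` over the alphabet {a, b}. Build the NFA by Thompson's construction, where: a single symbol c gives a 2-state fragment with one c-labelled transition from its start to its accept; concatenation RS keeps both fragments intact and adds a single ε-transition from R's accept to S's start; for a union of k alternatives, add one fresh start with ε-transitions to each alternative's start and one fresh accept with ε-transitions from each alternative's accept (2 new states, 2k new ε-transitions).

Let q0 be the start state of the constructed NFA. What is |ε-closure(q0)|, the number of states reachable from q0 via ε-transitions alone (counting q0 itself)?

4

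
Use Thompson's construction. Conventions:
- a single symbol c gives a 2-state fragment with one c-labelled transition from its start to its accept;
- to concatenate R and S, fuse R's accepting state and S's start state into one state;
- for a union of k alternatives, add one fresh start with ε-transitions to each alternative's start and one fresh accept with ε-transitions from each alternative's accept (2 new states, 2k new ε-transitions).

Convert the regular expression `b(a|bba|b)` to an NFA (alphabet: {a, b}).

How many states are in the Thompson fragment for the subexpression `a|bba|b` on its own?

Fragment for `a|bba|b`:
Each of the 5 symbol leaves contributes a 2-state fragment.
  bba → 4 states
  a|bba|b → 10 states

10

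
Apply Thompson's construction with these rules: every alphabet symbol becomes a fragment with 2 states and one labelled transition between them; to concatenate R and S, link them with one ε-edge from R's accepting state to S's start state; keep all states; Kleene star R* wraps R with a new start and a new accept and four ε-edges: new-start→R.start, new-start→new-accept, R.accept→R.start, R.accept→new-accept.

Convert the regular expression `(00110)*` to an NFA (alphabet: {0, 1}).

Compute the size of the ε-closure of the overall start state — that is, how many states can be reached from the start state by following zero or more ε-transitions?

3

Compute the ε-closure size of each fragment's start state recursively; a symbol fragment's start has no outgoing ε-edge, so its closure is just itself (size 1).
  00110 : C equals the left operand's closure size = 1 (its accept is not ε-reachable, so the closure stops there)
  (00110)* : new start has ε-edges to the inner start and to the new accept, so C = 2 + 1 = 3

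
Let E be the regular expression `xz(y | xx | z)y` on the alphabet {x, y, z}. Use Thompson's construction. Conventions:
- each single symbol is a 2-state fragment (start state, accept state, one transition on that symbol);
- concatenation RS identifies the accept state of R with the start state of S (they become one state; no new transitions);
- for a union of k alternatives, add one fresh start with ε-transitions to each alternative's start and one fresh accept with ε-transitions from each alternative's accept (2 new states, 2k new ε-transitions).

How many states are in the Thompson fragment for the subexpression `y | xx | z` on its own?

9

Fragment for `y | xx | z`:
Each of the 4 symbol leaves contributes a 2-state fragment.
  xx : 3 states
  y | xx | z : 9 states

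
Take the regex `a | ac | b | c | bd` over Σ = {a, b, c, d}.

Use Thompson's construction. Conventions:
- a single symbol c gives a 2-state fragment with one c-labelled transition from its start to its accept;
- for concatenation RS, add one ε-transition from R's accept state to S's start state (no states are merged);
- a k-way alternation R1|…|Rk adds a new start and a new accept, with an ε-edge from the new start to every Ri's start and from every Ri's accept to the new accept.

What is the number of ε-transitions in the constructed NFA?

12

Recursing over subexpressions:
Each of the 7 symbol leaves contributes 0 ε-transitions.
  ac — 1 ε-transition
  bd — 1 ε-transition
  a | ac | b | c | bd — 12 ε-transitions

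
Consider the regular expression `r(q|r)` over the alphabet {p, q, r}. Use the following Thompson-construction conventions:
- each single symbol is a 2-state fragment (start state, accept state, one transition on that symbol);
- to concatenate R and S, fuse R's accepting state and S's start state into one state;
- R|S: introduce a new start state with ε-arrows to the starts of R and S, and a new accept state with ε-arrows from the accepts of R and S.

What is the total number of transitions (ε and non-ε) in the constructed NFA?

By structural recursion:
Each of the 3 symbol leaves contributes 1 transition (1 symbol, 0 ε).
  q|r : 6 transitions (2 symbol, 4 ε)
  r(q|r) : 7 transitions (3 symbol, 4 ε)

7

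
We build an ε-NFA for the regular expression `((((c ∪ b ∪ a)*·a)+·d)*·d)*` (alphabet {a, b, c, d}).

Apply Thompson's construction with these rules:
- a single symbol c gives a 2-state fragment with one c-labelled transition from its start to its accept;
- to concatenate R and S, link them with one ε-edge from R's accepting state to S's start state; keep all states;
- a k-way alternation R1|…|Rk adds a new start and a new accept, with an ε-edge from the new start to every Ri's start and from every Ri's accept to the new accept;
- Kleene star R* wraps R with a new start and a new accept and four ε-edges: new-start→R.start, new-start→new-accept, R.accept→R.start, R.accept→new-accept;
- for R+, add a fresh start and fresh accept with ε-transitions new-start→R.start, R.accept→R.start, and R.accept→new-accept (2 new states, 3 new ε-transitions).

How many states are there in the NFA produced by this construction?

Bottom-up over the parse tree:
Each of the 6 symbol leaves contributes a 2-state fragment.
  c ∪ b ∪ a — 8 states
  (c ∪ b ∪ a)* — 10 states
  (c ∪ b ∪ a)*·a — 12 states
  ((c ∪ b ∪ a)*·a)+ — 14 states
  ((c ∪ b ∪ a)*·a)+·d — 16 states
  (((c ∪ b ∪ a)*·a)+·d)* — 18 states
  (((c ∪ b ∪ a)*·a)+·d)*·d — 20 states
  ((((c ∪ b ∪ a)*·a)+·d)*·d)* — 22 states

22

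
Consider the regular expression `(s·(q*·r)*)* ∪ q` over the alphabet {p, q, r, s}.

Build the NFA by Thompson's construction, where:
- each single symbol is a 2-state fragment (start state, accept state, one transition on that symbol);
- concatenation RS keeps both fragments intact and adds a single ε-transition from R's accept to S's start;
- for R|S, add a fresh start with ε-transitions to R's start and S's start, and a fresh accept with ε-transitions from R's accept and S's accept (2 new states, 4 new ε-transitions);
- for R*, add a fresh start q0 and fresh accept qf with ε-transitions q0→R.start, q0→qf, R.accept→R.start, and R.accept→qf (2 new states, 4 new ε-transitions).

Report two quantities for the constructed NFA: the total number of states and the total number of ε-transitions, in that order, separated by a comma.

16, 18

Bottom-up over the parse tree:
Each of the 4 symbol leaves contributes 2 states and 0 ε-transitions.
  q* → 4 states, 4 ε-transitions
  q*·r → 6 states, 5 ε-transitions
  (q*·r)* → 8 states, 9 ε-transitions
  s·(q*·r)* → 10 states, 10 ε-transitions
  (s·(q*·r)*)* → 12 states, 14 ε-transitions
  (s·(q*·r)*)* ∪ q → 16 states, 18 ε-transitions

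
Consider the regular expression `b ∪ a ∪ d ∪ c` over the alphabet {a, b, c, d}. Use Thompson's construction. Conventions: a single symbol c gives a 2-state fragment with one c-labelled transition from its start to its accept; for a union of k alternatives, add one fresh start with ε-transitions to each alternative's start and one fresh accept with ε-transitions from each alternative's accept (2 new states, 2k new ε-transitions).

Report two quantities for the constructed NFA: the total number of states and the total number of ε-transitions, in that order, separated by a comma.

10, 8

By structural recursion:
Each of the 4 symbol leaves contributes 2 states and 0 ε-transitions.
  b ∪ a ∪ d ∪ c : 10 states, 8 ε-transitions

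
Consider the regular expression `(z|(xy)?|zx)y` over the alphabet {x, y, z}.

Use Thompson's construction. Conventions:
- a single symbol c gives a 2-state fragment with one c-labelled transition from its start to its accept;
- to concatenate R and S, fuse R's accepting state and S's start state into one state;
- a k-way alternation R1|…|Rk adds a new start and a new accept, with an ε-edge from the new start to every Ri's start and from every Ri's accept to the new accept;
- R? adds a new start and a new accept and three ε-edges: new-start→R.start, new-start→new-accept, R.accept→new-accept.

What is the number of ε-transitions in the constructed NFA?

By structural recursion:
Each of the 6 symbol leaves contributes 0 ε-transitions.
  xy → 0 ε-transitions
  (xy)? → 3 ε-transitions
  zx → 0 ε-transitions
  z|(xy)?|zx → 9 ε-transitions
  (z|(xy)?|zx)y → 9 ε-transitions

9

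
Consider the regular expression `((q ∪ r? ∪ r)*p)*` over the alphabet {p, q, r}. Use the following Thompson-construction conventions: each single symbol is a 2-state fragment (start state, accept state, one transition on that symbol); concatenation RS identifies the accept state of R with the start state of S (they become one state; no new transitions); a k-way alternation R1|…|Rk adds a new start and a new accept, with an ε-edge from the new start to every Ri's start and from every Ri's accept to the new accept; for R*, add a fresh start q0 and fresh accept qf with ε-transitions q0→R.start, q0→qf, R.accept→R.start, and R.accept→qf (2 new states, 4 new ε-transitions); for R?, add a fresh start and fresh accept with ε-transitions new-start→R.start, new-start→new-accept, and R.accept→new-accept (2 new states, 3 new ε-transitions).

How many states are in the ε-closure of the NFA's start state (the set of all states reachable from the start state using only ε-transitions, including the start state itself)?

Compute the ε-closure size of each fragment's start state recursively; a symbol fragment's start has no outgoing ε-edge, so its closure is just itself (size 1).
  r? — C = 1 (new start) + 1 (body) + 1 (new accept, via ε) = 3
  q ∪ r? ∪ r — new start ε-reaches every alternative's start; at least one alternative accepts ε, so the union's new accept is reached too: C = 1 + 1 + 3 + 1 + 1 = 7
  (q ∪ r? ∪ r)* — the star's fresh start ε-reaches both the body's start and the fresh accept: C = 2 + 7 = 9
  (q ∪ r? ∪ r)*p — C = 9 + (1−1) = 9 (closure spills across the concat boundary because the left factor accepts ε)
  ((q ∪ r? ∪ r)*p)* — the star's fresh start ε-reaches both the body's start and the fresh accept: C = 2 + 9 = 11

11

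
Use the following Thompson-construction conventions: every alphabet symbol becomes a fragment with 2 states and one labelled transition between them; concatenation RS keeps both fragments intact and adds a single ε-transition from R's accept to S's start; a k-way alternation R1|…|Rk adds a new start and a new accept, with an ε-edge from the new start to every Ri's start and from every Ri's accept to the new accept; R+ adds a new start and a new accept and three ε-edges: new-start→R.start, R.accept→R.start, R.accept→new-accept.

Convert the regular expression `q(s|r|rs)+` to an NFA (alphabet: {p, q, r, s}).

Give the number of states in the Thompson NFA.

Bottom-up over the parse tree:
Each of the 5 symbol leaves contributes a 2-state fragment.
  rs — 4 states
  s|r|rs — 10 states
  (s|r|rs)+ — 12 states
  q(s|r|rs)+ — 14 states

14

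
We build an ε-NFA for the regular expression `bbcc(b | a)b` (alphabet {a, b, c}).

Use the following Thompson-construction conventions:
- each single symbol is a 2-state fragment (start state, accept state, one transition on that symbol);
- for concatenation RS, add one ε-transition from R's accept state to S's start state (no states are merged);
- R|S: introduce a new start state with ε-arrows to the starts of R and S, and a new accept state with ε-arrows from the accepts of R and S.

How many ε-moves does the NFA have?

By structural recursion:
Each of the 7 symbol leaves contributes 0 ε-transitions.
  b | a — 4 ε-transitions
  bbcc(b | a)b — 9 ε-transitions

9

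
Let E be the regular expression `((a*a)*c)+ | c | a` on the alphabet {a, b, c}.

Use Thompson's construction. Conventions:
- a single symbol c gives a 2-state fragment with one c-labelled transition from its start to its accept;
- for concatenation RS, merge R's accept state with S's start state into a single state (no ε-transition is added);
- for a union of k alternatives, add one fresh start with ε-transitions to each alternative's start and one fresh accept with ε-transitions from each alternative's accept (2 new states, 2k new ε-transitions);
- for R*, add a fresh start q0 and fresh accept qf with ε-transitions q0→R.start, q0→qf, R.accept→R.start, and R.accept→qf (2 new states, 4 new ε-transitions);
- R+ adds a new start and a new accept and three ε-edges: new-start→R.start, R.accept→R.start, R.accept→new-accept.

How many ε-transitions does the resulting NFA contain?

By structural recursion:
Each of the 5 symbol leaves contributes 0 ε-transitions.
  a* — 4 ε-transitions
  a*a — 4 ε-transitions
  (a*a)* — 8 ε-transitions
  (a*a)*c — 8 ε-transitions
  ((a*a)*c)+ — 11 ε-transitions
  ((a*a)*c)+ | c | a — 17 ε-transitions

17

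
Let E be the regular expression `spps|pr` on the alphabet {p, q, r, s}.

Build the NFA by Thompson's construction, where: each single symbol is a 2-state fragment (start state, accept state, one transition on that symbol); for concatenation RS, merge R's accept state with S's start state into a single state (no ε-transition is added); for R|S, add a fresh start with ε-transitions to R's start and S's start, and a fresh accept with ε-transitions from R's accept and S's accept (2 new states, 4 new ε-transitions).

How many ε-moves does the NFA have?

By structural recursion:
Each of the 6 symbol leaves contributes 0 ε-transitions.
  spps : 0 ε-transitions
  pr : 0 ε-transitions
  spps|pr : 4 ε-transitions

4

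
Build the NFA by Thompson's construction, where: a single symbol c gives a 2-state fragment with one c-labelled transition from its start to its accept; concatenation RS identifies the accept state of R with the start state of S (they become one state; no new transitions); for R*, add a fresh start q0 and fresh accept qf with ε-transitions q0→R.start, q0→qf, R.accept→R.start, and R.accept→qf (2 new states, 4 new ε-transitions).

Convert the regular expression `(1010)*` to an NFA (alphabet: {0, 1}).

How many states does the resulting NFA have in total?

7

Bottom-up over the parse tree:
Each of the 4 symbol leaves contributes a 2-state fragment.
  1010 = 5 states
  (1010)* = 7 states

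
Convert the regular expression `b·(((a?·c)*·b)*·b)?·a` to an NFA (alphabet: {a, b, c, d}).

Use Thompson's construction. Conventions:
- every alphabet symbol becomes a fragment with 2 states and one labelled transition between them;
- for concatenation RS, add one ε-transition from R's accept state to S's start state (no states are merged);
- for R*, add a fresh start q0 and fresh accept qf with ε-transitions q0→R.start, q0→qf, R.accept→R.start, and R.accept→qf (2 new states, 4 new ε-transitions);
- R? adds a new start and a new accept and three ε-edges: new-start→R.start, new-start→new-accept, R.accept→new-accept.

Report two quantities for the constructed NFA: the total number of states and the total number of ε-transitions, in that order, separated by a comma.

20, 19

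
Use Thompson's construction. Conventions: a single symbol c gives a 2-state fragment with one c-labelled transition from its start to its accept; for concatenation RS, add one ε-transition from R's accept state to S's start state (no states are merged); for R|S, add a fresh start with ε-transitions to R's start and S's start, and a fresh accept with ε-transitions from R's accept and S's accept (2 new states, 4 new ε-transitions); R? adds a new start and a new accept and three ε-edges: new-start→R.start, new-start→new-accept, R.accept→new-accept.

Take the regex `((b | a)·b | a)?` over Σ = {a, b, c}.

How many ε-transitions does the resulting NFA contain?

Recursing over subexpressions:
Each of the 4 symbol leaves contributes 0 ε-transitions.
  b | a = 4 ε-transitions
  (b | a)·b = 5 ε-transitions
  (b | a)·b | a = 9 ε-transitions
  ((b | a)·b | a)? = 12 ε-transitions

12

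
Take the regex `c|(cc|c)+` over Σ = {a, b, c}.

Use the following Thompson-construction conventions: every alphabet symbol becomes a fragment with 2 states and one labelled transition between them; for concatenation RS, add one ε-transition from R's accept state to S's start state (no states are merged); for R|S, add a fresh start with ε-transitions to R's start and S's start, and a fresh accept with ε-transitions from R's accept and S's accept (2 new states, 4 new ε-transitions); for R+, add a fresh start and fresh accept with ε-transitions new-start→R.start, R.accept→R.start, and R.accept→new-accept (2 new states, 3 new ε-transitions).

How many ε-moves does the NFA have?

12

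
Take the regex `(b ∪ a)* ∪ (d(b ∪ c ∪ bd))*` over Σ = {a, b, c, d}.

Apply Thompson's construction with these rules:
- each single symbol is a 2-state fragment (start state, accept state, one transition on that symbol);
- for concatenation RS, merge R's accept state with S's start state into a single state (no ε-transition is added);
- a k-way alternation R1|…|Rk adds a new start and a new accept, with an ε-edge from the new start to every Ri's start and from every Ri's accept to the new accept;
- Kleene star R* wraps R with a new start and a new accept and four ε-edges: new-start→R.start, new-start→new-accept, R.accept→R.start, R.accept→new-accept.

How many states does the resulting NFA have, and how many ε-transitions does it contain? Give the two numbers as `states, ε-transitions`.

22, 22

By structural recursion:
Each of the 7 symbol leaves contributes 2 states and 0 ε-transitions.
  b ∪ a = 6 states, 4 ε-transitions
  (b ∪ a)* = 8 states, 8 ε-transitions
  bd = 3 states, 0 ε-transitions
  b ∪ c ∪ bd = 9 states, 6 ε-transitions
  d(b ∪ c ∪ bd) = 10 states, 6 ε-transitions
  (d(b ∪ c ∪ bd))* = 12 states, 10 ε-transitions
  (b ∪ a)* ∪ (d(b ∪ c ∪ bd))* = 22 states, 22 ε-transitions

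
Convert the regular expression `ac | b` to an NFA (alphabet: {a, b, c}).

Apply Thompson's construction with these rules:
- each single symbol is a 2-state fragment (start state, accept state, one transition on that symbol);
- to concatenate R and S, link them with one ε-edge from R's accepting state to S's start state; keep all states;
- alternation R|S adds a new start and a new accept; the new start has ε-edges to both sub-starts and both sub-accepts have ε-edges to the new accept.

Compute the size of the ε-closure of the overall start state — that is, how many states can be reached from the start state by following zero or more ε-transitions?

3

Work bottom-up. For each fragment F, track |ε-closure(F.start)| and whether F's accept lies in that closure (i.e. whether F accepts ε). A single-symbol fragment has closure size 1 and does not accept ε.
  ac → |ε-closure| equals the left operand's closure size = 1 (its accept is not ε-reachable, so the closure stops there)
  ac | b → new start ε-reaches every alternative's start; none of them accept ε, so the new accept is not reached: |ε-closure| = 1 + 1 + 1 = 3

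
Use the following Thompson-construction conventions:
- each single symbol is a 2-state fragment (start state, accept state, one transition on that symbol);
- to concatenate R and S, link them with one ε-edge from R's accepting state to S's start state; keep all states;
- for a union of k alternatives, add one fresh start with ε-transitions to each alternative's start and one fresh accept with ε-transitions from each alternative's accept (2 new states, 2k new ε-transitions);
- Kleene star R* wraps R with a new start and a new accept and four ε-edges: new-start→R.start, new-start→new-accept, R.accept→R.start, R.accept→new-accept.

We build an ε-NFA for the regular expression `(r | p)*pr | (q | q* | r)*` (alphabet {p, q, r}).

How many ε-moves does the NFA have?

28

By structural recursion:
Each of the 7 symbol leaves contributes 0 ε-transitions.
  r | p — 4 ε-transitions
  (r | p)* — 8 ε-transitions
  (r | p)*pr — 10 ε-transitions
  q* — 4 ε-transitions
  q | q* | r — 10 ε-transitions
  (q | q* | r)* — 14 ε-transitions
  (r | p)*pr | (q | q* | r)* — 28 ε-transitions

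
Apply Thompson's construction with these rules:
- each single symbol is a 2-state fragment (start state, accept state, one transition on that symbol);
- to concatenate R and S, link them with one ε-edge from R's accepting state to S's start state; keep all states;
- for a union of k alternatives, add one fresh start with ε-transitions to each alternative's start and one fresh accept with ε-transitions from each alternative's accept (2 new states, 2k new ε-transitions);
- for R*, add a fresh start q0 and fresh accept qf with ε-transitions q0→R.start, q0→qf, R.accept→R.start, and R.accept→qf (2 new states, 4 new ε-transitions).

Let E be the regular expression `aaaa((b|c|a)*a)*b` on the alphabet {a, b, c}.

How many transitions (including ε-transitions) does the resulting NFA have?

29

Per subexpression:
Each of the 9 symbol leaves contributes 1 transition (1 symbol, 0 ε).
  b|c|a : 9 transitions (3 symbol, 6 ε)
  (b|c|a)* : 13 transitions (3 symbol, 10 ε)
  (b|c|a)*a : 15 transitions (4 symbol, 11 ε)
  ((b|c|a)*a)* : 19 transitions (4 symbol, 15 ε)
  aaaa((b|c|a)*a)*b : 29 transitions (9 symbol, 20 ε)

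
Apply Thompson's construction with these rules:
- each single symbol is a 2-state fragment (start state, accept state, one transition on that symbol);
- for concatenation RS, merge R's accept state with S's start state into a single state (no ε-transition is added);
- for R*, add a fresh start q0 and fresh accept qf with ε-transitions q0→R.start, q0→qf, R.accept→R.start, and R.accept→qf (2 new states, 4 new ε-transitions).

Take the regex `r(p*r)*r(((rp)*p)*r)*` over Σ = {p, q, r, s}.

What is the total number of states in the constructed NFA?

19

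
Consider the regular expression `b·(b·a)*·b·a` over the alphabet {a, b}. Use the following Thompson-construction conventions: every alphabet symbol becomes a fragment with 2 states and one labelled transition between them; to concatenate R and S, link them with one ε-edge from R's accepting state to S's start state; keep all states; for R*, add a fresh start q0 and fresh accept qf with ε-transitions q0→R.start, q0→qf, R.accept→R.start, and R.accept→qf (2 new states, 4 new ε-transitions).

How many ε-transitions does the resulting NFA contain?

8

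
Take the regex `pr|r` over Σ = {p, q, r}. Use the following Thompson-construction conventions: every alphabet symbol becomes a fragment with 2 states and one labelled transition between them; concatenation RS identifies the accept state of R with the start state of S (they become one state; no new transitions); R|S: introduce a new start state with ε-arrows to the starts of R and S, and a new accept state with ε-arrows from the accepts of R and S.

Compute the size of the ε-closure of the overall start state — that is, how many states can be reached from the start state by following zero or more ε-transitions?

Let C(F) = |ε-closure(F.start)| within fragment F, and note whether F accepts ε. Symbol fragments have C = 1 and do not accept ε. Then:
  pr → |closure| equals the left operand's closure size = 1 (its accept is not ε-reachable, so the closure stops there)
  pr|r → |closure| = 1 + 1 + 1 = 3 (the new accept is not ε-reachable since no branch accepts ε)

3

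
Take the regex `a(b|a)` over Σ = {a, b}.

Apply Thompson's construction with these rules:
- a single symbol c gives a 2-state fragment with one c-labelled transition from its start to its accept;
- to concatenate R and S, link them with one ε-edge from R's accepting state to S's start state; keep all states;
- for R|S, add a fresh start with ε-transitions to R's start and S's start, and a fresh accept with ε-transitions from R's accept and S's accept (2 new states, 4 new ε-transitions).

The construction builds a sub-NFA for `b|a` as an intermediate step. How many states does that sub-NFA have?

Fragment for `b|a`:
Each of the 2 symbol leaves contributes a 2-state fragment.
  b|a — 6 states

6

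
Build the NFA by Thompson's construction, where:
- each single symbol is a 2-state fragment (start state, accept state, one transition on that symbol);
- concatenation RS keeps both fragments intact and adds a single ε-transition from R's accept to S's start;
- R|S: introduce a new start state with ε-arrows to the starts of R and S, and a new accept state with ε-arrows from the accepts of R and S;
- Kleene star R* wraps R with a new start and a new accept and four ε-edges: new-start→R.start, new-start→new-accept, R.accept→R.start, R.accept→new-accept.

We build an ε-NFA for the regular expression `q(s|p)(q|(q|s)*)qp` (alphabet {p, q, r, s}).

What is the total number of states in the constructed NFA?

24

Per subexpression:
Each of the 8 symbol leaves contributes a 2-state fragment.
  s|p → 6 states
  q|s → 6 states
  (q|s)* → 8 states
  q|(q|s)* → 12 states
  q(s|p)(q|(q|s)*)qp → 24 states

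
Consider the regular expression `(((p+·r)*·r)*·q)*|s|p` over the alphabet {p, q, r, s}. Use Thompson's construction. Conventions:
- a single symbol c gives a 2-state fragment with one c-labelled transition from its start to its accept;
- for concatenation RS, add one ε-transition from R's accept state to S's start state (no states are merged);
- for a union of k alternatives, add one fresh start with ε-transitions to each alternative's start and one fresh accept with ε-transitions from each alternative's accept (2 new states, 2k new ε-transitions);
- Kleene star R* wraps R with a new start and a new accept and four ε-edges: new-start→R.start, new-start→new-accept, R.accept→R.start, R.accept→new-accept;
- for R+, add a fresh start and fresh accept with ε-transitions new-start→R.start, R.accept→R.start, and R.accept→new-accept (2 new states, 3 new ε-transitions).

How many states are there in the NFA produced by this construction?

Building bottom-up:
Each of the 6 symbol leaves contributes a 2-state fragment.
  p+ = 4 states
  p+·r = 6 states
  (p+·r)* = 8 states
  (p+·r)*·r = 10 states
  ((p+·r)*·r)* = 12 states
  ((p+·r)*·r)*·q = 14 states
  (((p+·r)*·r)*·q)* = 16 states
  (((p+·r)*·r)*·q)*|s|p = 22 states

22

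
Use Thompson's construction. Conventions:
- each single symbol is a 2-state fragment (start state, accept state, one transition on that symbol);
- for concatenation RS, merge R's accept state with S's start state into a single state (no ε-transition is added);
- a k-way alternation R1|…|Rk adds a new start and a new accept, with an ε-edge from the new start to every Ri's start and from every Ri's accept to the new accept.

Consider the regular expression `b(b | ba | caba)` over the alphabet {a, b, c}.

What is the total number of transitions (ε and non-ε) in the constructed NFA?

Per subexpression:
Each of the 8 symbol leaves contributes 1 transition (1 symbol, 0 ε).
  ba = 2 transitions (2 symbol, 0 ε)
  caba = 4 transitions (4 symbol, 0 ε)
  b | ba | caba = 13 transitions (7 symbol, 6 ε)
  b(b | ba | caba) = 14 transitions (8 symbol, 6 ε)

14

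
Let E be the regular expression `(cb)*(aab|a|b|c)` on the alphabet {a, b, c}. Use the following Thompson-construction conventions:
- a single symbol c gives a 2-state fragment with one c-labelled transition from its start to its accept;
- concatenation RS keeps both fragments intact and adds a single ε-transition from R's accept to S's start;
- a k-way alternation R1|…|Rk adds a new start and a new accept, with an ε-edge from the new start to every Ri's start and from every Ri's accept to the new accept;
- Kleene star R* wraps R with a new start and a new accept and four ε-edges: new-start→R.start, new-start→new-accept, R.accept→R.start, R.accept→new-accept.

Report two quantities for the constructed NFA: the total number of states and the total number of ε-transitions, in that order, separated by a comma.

Recursing over subexpressions:
Each of the 8 symbol leaves contributes 2 states and 0 ε-transitions.
  cb = 4 states, 1 ε-transition
  (cb)* = 6 states, 5 ε-transitions
  aab = 6 states, 2 ε-transitions
  aab|a|b|c = 14 states, 10 ε-transitions
  (cb)*(aab|a|b|c) = 20 states, 16 ε-transitions

20, 16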